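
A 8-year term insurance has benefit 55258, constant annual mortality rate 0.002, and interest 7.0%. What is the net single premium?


NSP = benefit * sum_{k=0}^{n-1} k_p_x * q * v^(k+1)
With constant q=0.002, v=0.934579
Sum = 0.011868
NSP = 55258 * 0.011868
= 655.7868


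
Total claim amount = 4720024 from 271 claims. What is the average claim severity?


severity = total / number
= 4720024 / 271
= 17417.0627


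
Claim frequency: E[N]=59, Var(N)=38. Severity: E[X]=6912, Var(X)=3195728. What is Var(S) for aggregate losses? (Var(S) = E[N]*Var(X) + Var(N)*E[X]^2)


Var(S) = E[N]*Var(X) + Var(N)*E[X]^2
= 59*3195728 + 38*6912^2
= 188547952 + 1815478272
= 2.0040e+09


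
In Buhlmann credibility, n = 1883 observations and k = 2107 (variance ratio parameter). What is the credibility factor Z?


Z = n / (n + k)
= 1883 / (1883 + 2107)
= 1883 / 3990
= 0.4719


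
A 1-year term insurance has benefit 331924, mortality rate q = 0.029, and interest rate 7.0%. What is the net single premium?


NSP = benefit * q * v
v = 1/(1+i) = 0.934579
NSP = 331924 * 0.029 * 0.934579
= 8996.071


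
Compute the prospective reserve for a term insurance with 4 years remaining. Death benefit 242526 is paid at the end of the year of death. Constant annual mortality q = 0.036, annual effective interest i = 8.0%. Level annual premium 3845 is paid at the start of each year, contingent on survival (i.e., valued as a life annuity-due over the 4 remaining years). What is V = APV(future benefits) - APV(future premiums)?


v = 1/(1+i) = 0.925926
APV(future benefits) per unit = sum_{k=0}^{3} k_p_x * q * v^(k+1) = 0.113349
APV(future benefits) = 242526 * 0.113349 = 27490.0139
Life annuity-due factor ä_{x:4} = sum_{k=0}^{3} k_p_x * v^k = 3.400462
APV(future premiums) = 3845 * 3.400462 = 13074.7759
V = 27490.0139 - 13074.7759
= 14415.238


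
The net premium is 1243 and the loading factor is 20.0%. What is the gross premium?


Gross = net * (1 + loading)
= 1243 * (1 + 0.2)
= 1243 * 1.2
= 1491.6


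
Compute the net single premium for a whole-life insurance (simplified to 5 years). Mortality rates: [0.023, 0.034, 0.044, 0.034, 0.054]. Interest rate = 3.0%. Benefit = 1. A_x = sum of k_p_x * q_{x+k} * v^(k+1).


v = 0.970874
Year 0: k_p_x=1.0, q=0.023, term=0.02233
Year 1: k_p_x=0.977, q=0.034, term=0.031311
Year 2: k_p_x=0.943782, q=0.044, term=0.038003
Year 3: k_p_x=0.902256, q=0.034, term=0.027256
Year 4: k_p_x=0.871579, q=0.054, term=0.040599
A_x = 0.1595


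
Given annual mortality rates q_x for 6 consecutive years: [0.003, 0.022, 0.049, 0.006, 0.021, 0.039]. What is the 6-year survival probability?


p_k = 1 - q_k for each year
Survival = product of (1 - q_k)
= 0.997 * 0.978 * 0.951 * 0.994 * 0.979 * 0.961
= 0.8672


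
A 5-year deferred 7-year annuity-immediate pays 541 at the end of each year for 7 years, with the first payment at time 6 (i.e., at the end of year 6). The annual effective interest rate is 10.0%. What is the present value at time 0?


PV at time 5 of the 7-year annuity-immediate:
a_n = 541 * (1-(1+0.1)^(-7))/0.1 = 2633.8146
Discount back 5 years to time 0:
PV = 2633.8146 * (1+0.1)^(-5)
= 2633.8146 * 0.620921
= 1635.3916


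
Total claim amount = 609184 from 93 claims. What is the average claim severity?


severity = total / number
= 609184 / 93
= 6550.3656


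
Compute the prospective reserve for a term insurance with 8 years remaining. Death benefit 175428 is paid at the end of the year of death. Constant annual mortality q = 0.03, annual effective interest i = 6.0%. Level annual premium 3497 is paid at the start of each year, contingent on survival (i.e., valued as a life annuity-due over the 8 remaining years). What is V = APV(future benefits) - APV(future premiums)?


v = 1/(1+i) = 0.943396
APV(future benefits) per unit = sum_{k=0}^{7} k_p_x * q * v^(k+1) = 0.169423
APV(future benefits) = 175428 * 0.169423 = 29721.5802
Life annuity-due factor ä_{x:8} = sum_{k=0}^{7} k_p_x * v^k = 5.986288
APV(future premiums) = 3497 * 5.986288 = 20934.0485
V = 29721.5802 - 20934.0485
= 8787.5317


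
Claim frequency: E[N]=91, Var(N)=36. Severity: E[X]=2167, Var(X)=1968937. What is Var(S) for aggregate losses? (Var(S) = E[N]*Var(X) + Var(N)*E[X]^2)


Var(S) = E[N]*Var(X) + Var(N)*E[X]^2
= 91*1968937 + 36*2167^2
= 179173267 + 169052004
= 3.4823e+08


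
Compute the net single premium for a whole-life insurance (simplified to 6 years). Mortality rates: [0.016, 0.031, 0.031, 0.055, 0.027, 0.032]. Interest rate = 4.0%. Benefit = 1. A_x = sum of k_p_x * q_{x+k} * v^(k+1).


v = 0.961538
Year 0: k_p_x=1.0, q=0.016, term=0.015385
Year 1: k_p_x=0.984, q=0.031, term=0.028203
Year 2: k_p_x=0.953496, q=0.031, term=0.026277
Year 3: k_p_x=0.923938, q=0.055, term=0.043438
Year 4: k_p_x=0.873121, q=0.027, term=0.019376
Year 5: k_p_x=0.849547, q=0.032, term=0.021485
A_x = 0.1542


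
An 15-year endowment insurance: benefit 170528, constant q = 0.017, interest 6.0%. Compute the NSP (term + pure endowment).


Term component = 25502.0487
Pure endowment = 15_p_x * v^15 * benefit = 0.773219 * 0.417265 * 170528 = 55018.7206
NSP = 80520.7693


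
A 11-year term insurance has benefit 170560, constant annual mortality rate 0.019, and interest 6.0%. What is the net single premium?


NSP = benefit * sum_{k=0}^{n-1} k_p_x * q * v^(k+1)
With constant q=0.019, v=0.943396
Sum = 0.137913
NSP = 170560 * 0.137913
= 23522.3627


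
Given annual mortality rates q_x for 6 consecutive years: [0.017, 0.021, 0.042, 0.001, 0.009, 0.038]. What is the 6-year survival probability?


p_k = 1 - q_k for each year
Survival = product of (1 - q_k)
= 0.983 * 0.979 * 0.958 * 0.999 * 0.991 * 0.962
= 0.878


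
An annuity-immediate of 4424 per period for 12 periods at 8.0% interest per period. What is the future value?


FV = PMT * ((1+i)^n - 1) / i
= 4424 * ((1.08)^12 - 1) / 0.08
= 4424 * (2.51817 - 1) / 0.08
= 83954.8075


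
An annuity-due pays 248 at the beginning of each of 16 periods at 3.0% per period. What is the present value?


PV_due = PMT * (1-(1+i)^(-n))/i * (1+i)
PV_immediate = 3115.1533
PV_due = 3115.1533 * 1.03
= 3208.6079


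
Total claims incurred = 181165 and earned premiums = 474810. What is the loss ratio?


Loss ratio = claims / premiums
= 181165 / 474810
= 0.3816


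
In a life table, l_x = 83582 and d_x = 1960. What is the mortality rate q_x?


q_x = d_x / l_x
= 1960 / 83582
= 0.0235


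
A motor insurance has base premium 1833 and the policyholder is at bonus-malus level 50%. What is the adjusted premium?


adjusted = base * BM_level / 100
= 1833 * 50 / 100
= 1833 * 0.5
= 916.5


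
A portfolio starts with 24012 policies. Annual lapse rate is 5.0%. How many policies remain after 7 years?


remaining = initial * (1 - lapse)^years
= 24012 * (1 - 0.05)^7
= 24012 * 0.698337
= 16768.4752


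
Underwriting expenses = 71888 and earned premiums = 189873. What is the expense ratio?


Expense ratio = expenses / premiums
= 71888 / 189873
= 0.3786


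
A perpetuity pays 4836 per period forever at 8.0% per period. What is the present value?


PV = PMT / i
= 4836 / 0.08
= 60450.0


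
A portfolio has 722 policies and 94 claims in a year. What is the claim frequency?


frequency = claims / policies
= 94 / 722
= 0.1302


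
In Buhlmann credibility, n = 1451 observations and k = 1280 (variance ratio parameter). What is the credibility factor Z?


Z = n / (n + k)
= 1451 / (1451 + 1280)
= 1451 / 2731
= 0.5313


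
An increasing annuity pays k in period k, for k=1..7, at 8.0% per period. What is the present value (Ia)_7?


(Ia)_n = sum_{k=1}^{n} k * v^k, v = 1/(1+i)
v = 0.925926
Sum computed term by term:
(Ia)_7 = 19.2306


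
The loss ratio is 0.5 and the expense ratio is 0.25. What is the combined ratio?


Combined ratio = loss ratio + expense ratio
= 0.5 + 0.25
= 0.75


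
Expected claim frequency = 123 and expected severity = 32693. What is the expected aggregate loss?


E[S] = E[N] * E[X]
= 123 * 32693
= 4.0212e+06


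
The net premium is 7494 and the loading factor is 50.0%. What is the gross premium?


Gross = net * (1 + loading)
= 7494 * (1 + 0.5)
= 7494 * 1.5
= 11241.0


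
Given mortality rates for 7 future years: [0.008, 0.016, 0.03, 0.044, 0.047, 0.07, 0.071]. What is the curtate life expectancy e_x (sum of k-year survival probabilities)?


e_x = sum_{k=1}^{n} k_p_x
k_p_x values:
  1_p_x = 0.992
  2_p_x = 0.976128
  3_p_x = 0.946844
  4_p_x = 0.905183
  5_p_x = 0.862639
  6_p_x = 0.802255
  7_p_x = 0.745295
e_x = 6.2303


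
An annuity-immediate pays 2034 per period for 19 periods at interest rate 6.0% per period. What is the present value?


PV = PMT * (1 - (1+i)^(-n)) / i
= 2034 * (1 - (1+0.06)^(-19)) / 0.06
= 2034 * (1 - 0.330513) / 0.06
= 2034 * 11.158116
= 22695.6089


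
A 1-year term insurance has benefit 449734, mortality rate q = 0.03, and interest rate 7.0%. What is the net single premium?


NSP = benefit * q * v
v = 1/(1+i) = 0.934579
NSP = 449734 * 0.03 * 0.934579
= 12609.3645


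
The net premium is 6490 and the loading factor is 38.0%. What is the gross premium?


Gross = net * (1 + loading)
= 6490 * (1 + 0.38)
= 6490 * 1.38
= 8956.2


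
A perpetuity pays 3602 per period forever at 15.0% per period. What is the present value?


PV = PMT / i
= 3602 / 0.15
= 24013.3333


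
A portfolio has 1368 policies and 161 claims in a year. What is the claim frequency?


frequency = claims / policies
= 161 / 1368
= 0.1177


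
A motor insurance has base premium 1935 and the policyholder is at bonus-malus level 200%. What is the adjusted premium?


adjusted = base * BM_level / 100
= 1935 * 200 / 100
= 1935 * 2.0
= 3870.0


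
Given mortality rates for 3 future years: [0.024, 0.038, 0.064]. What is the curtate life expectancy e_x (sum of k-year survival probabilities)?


e_x = sum_{k=1}^{n} k_p_x
k_p_x values:
  1_p_x = 0.976
  2_p_x = 0.938912
  3_p_x = 0.878822
e_x = 2.7937


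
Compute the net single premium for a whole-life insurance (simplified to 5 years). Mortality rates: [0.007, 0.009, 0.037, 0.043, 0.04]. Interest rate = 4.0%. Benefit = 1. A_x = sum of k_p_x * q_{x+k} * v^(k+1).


v = 0.961538
Year 0: k_p_x=1.0, q=0.007, term=0.006731
Year 1: k_p_x=0.993, q=0.009, term=0.008263
Year 2: k_p_x=0.984063, q=0.037, term=0.032369
Year 3: k_p_x=0.947653, q=0.043, term=0.034832
Year 4: k_p_x=0.906904, q=0.04, term=0.029816
A_x = 0.112


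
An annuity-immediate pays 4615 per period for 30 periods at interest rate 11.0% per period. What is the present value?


PV = PMT * (1 - (1+i)^(-n)) / i
= 4615 * (1 - (1+0.11)^(-30)) / 0.11
= 4615 * (1 - 0.043683) / 0.11
= 4615 * 8.693793
= 40121.8527


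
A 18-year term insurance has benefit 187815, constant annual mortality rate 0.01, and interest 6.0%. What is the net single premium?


NSP = benefit * sum_{k=0}^{n-1} k_p_x * q * v^(k+1)
With constant q=0.01, v=0.943396
Sum = 0.10109
NSP = 187815 * 0.10109
= 18986.3065


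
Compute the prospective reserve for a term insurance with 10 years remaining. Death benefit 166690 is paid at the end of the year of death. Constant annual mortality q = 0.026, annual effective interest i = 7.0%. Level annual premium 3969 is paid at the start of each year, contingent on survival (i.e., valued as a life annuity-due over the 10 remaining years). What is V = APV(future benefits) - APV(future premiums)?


v = 1/(1+i) = 0.934579
APV(future benefits) per unit = sum_{k=0}^{9} k_p_x * q * v^(k+1) = 0.165041
APV(future benefits) = 166690 * 0.165041 = 27510.696
Life annuity-due factor ä_{x:10} = sum_{k=0}^{9} k_p_x * v^k = 6.792075
APV(future premiums) = 3969 * 6.792075 = 26957.745
V = 27510.696 - 26957.745
= 552.9511


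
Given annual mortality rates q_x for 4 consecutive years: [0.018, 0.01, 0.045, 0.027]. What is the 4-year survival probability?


p_k = 1 - q_k for each year
Survival = product of (1 - q_k)
= 0.982 * 0.99 * 0.955 * 0.973
= 0.9034


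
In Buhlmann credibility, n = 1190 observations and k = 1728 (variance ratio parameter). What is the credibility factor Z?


Z = n / (n + k)
= 1190 / (1190 + 1728)
= 1190 / 2918
= 0.4078


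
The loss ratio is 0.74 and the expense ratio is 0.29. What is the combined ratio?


Combined ratio = loss ratio + expense ratio
= 0.74 + 0.29
= 1.03


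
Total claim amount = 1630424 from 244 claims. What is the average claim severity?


severity = total / number
= 1630424 / 244
= 6682.0656


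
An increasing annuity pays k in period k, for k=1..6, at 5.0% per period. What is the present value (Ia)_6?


(Ia)_n = sum_{k=1}^{n} k * v^k, v = 1/(1+i)
v = 0.952381
Sum computed term by term:
(Ia)_6 = 17.0437


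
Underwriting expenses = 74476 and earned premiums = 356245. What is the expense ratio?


Expense ratio = expenses / premiums
= 74476 / 356245
= 0.2091


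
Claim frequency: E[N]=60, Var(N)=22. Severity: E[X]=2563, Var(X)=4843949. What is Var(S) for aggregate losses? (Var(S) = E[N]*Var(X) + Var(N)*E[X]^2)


Var(S) = E[N]*Var(X) + Var(N)*E[X]^2
= 60*4843949 + 22*2563^2
= 290636940 + 144517318
= 4.3515e+08


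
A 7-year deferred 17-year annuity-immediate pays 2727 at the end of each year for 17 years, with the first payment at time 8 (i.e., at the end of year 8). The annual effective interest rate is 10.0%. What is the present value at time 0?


PV at time 7 of the 17-year annuity-immediate:
a_n = 2727 * (1-(1+0.1)^(-17))/0.1 = 21874.7759
Discount back 7 years to time 0:
PV = 21874.7759 * (1+0.1)^(-7)
= 21874.7759 * 0.513158
= 11225.2188


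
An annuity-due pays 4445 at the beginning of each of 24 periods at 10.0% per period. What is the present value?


PV_due = PMT * (1-(1+i)^(-n))/i * (1+i)
PV_immediate = 39937.1872
PV_due = 39937.1872 * 1.1
= 43930.9059


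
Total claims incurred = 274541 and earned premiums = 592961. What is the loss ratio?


Loss ratio = claims / premiums
= 274541 / 592961
= 0.463


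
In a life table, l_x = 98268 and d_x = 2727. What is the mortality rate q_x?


q_x = d_x / l_x
= 2727 / 98268
= 0.0278


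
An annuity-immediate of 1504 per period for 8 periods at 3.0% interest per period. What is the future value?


FV = PMT * ((1+i)^n - 1) / i
= 1504 * ((1.03)^8 - 1) / 0.03
= 1504 * (1.26677 - 1) / 0.03
= 13374.0734


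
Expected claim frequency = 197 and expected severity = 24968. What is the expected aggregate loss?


E[S] = E[N] * E[X]
= 197 * 24968
= 4.9187e+06


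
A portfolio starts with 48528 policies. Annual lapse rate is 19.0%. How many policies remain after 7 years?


remaining = initial * (1 - lapse)^years
= 48528 * (1 - 0.19)^7
= 48528 * 0.228768
= 11101.6498


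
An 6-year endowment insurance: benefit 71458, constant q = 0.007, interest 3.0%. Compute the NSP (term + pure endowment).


Term component = 2664.3438
Pure endowment = 6_p_x * v^6 * benefit = 0.958728 * 0.837484 * 71458 = 57375.0398
NSP = 60039.3836


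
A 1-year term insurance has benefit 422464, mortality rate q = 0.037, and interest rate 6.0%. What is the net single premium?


NSP = benefit * q * v
v = 1/(1+i) = 0.943396
NSP = 422464 * 0.037 * 0.943396
= 14746.3849


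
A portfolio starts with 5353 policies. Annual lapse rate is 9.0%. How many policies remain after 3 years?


remaining = initial * (1 - lapse)^years
= 5353 * (1 - 0.09)^3
= 5353 * 0.753571
= 4033.8656


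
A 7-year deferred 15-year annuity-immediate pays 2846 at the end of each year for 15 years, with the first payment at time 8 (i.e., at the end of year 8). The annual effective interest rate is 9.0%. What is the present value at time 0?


PV at time 7 of the 15-year annuity-immediate:
a_n = 2846 * (1-(1+0.09)^(-15))/0.09 = 22940.7193
Discount back 7 years to time 0:
PV = 22940.7193 * (1+0.09)^(-7)
= 22940.7193 * 0.547034
= 12549.359


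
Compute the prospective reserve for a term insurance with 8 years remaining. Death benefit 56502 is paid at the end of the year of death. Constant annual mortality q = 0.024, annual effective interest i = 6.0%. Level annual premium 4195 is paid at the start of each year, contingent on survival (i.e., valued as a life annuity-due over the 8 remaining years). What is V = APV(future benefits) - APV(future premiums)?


v = 1/(1+i) = 0.943396
APV(future benefits) per unit = sum_{k=0}^{7} k_p_x * q * v^(k+1) = 0.138115
APV(future benefits) = 56502 * 0.138115 = 7803.7868
Life annuity-due factor ä_{x:8} = sum_{k=0}^{7} k_p_x * v^k = 6.100089
APV(future premiums) = 4195 * 6.100089 = 25589.875
V = 7803.7868 - 25589.875
= -17786.0882


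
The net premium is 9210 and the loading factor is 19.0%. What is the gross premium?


Gross = net * (1 + loading)
= 9210 * (1 + 0.19)
= 9210 * 1.19
= 10959.9


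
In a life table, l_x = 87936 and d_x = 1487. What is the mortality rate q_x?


q_x = d_x / l_x
= 1487 / 87936
= 0.0169


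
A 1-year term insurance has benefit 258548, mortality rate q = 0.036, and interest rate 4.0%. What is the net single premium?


NSP = benefit * q * v
v = 1/(1+i) = 0.961538
NSP = 258548 * 0.036 * 0.961538
= 8949.7385


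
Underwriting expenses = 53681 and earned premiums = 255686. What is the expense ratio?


Expense ratio = expenses / premiums
= 53681 / 255686
= 0.2099


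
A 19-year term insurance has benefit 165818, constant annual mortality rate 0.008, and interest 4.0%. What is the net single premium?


NSP = benefit * sum_{k=0}^{n-1} k_p_x * q * v^(k+1)
With constant q=0.008, v=0.961538
Sum = 0.098756
NSP = 165818 * 0.098756
= 16375.5463


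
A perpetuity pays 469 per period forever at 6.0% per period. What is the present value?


PV = PMT / i
= 469 / 0.06
= 7816.6667


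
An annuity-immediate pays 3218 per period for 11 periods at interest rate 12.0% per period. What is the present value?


PV = PMT * (1 - (1+i)^(-n)) / i
= 3218 * (1 - (1+0.12)^(-11)) / 0.12
= 3218 * (1 - 0.287476) / 0.12
= 3218 * 5.937699
= 19107.5158


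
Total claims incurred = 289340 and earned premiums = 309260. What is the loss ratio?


Loss ratio = claims / premiums
= 289340 / 309260
= 0.9356


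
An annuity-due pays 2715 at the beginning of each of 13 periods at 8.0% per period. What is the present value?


PV_due = PMT * (1-(1+i)^(-n))/i * (1+i)
PV_immediate = 21458.7517
PV_due = 21458.7517 * 1.08
= 23175.4518


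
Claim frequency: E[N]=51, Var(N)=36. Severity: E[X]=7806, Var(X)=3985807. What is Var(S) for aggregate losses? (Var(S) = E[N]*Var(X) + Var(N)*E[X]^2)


Var(S) = E[N]*Var(X) + Var(N)*E[X]^2
= 51*3985807 + 36*7806^2
= 203276157 + 2193610896
= 2.3969e+09


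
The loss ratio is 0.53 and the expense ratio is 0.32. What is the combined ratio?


Combined ratio = loss ratio + expense ratio
= 0.53 + 0.32
= 0.85


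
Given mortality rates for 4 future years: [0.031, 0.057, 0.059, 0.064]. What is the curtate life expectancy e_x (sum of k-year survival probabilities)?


e_x = sum_{k=1}^{n} k_p_x
k_p_x values:
  1_p_x = 0.969
  2_p_x = 0.913767
  3_p_x = 0.859855
  4_p_x = 0.804824
e_x = 3.5474


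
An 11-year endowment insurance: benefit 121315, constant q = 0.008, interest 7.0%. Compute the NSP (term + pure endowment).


Term component = 7031.0758
Pure endowment = 11_p_x * v^11 * benefit = 0.915437 * 0.475093 * 121315 = 52762.0112
NSP = 59793.087


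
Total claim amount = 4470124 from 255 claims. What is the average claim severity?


severity = total / number
= 4470124 / 255
= 17529.898


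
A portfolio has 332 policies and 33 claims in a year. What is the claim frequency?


frequency = claims / policies
= 33 / 332
= 0.0994


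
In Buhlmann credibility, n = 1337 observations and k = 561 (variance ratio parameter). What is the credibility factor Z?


Z = n / (n + k)
= 1337 / (1337 + 561)
= 1337 / 1898
= 0.7044


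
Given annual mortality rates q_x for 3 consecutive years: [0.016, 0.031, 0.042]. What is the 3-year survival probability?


p_k = 1 - q_k for each year
Survival = product of (1 - q_k)
= 0.984 * 0.969 * 0.958
= 0.9134


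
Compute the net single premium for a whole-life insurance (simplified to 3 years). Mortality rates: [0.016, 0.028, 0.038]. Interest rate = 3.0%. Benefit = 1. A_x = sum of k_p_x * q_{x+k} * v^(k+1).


v = 0.970874
Year 0: k_p_x=1.0, q=0.016, term=0.015534
Year 1: k_p_x=0.984, q=0.028, term=0.02597
Year 2: k_p_x=0.956448, q=0.038, term=0.033261
A_x = 0.0748


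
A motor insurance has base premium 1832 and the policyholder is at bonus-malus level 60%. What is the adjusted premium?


adjusted = base * BM_level / 100
= 1832 * 60 / 100
= 1832 * 0.6
= 1099.2


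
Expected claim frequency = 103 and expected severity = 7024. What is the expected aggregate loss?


E[S] = E[N] * E[X]
= 103 * 7024
= 723472


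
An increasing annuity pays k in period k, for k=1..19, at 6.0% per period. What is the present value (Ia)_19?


(Ia)_n = sum_{k=1}^{n} k * v^k, v = 1/(1+i)
v = 0.943396
Sum computed term by term:
(Ia)_19 = 92.4643


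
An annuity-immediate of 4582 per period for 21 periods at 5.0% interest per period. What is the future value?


FV = PMT * ((1+i)^n - 1) / i
= 4582 * ((1.05)^21 - 1) / 0.05
= 4582 * (2.785963 - 1) / 0.05
= 163665.6118


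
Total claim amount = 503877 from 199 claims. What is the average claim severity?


severity = total / number
= 503877 / 199
= 2532.0452


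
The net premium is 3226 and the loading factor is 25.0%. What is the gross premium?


Gross = net * (1 + loading)
= 3226 * (1 + 0.25)
= 3226 * 1.25
= 4032.5


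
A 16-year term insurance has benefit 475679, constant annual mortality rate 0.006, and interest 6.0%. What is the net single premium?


NSP = benefit * sum_{k=0}^{n-1} k_p_x * q * v^(k+1)
With constant q=0.006, v=0.943396
Sum = 0.058408
NSP = 475679 * 0.058408
= 27783.5415


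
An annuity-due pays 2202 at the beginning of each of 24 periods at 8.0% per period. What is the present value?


PV_due = PMT * (1-(1+i)^(-n))/i * (1+i)
PV_immediate = 23184.3257
PV_due = 23184.3257 * 1.08
= 25039.0718


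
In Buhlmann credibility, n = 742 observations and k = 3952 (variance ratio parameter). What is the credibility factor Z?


Z = n / (n + k)
= 742 / (742 + 3952)
= 742 / 4694
= 0.1581


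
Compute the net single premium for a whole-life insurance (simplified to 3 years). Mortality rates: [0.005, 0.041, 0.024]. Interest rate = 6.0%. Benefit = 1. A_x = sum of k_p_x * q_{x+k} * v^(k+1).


v = 0.943396
Year 0: k_p_x=1.0, q=0.005, term=0.004717
Year 1: k_p_x=0.995, q=0.041, term=0.036307
Year 2: k_p_x=0.954205, q=0.024, term=0.019228
A_x = 0.0603


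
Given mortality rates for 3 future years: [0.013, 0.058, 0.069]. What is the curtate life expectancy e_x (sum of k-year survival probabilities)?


e_x = sum_{k=1}^{n} k_p_x
k_p_x values:
  1_p_x = 0.987
  2_p_x = 0.929754
  3_p_x = 0.865601
e_x = 2.7824


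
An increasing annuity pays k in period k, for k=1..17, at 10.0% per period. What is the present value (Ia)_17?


(Ia)_n = sum_{k=1}^{n} k * v^k, v = 1/(1+i)
v = 0.909091
Sum computed term by term:
(Ia)_17 = 54.6035


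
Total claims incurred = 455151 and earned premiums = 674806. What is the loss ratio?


Loss ratio = claims / premiums
= 455151 / 674806
= 0.6745


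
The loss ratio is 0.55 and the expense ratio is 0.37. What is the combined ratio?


Combined ratio = loss ratio + expense ratio
= 0.55 + 0.37
= 0.92


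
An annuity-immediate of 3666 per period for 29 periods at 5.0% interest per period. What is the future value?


FV = PMT * ((1+i)^n - 1) / i
= 3666 * ((1.05)^29 - 1) / 0.05
= 3666 * (4.116136 - 1) / 0.05
= 228475.0619


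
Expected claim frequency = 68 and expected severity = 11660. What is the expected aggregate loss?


E[S] = E[N] * E[X]
= 68 * 11660
= 792880


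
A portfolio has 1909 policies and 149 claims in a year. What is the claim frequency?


frequency = claims / policies
= 149 / 1909
= 0.0781


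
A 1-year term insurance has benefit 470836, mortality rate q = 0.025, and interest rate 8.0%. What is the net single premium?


NSP = benefit * q * v
v = 1/(1+i) = 0.925926
NSP = 470836 * 0.025 * 0.925926
= 10898.9815


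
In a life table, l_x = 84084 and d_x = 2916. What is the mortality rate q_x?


q_x = d_x / l_x
= 2916 / 84084
= 0.0347


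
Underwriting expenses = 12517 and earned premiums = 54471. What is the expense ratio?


Expense ratio = expenses / premiums
= 12517 / 54471
= 0.2298


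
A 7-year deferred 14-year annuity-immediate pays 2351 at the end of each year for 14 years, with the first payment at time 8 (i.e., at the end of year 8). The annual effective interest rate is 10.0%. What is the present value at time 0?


PV at time 7 of the 14-year annuity-immediate:
a_n = 2351 * (1-(1+0.1)^(-14))/0.1 = 17319.0822
Discount back 7 years to time 0:
PV = 17319.0822 * (1+0.1)^(-7)
= 17319.0822 * 0.513158
= 8887.4276


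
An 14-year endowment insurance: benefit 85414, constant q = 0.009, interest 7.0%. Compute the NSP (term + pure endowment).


Term component = 6405.6238
Pure endowment = 14_p_x * v^14 * benefit = 0.881112 * 0.387817 * 85414 = 29186.8574
NSP = 35592.4812


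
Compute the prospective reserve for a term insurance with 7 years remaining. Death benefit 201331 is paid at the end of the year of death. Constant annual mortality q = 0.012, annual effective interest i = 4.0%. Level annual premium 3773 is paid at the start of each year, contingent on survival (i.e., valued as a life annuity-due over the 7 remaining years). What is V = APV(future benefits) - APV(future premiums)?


v = 1/(1+i) = 0.961538
APV(future benefits) per unit = sum_{k=0}^{6} k_p_x * q * v^(k+1) = 0.069614
APV(future benefits) = 201331 * 0.069614 = 14015.5509
Life annuity-due factor ä_{x:7} = sum_{k=0}^{6} k_p_x * v^k = 6.033254
APV(future premiums) = 3773 * 6.033254 = 22763.4676
V = 14015.5509 - 22763.4676
= -8747.9168


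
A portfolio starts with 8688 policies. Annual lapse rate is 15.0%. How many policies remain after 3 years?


remaining = initial * (1 - lapse)^years
= 8688 * (1 - 0.15)^3
= 8688 * 0.614125
= 5335.518


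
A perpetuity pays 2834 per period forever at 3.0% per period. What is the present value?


PV = PMT / i
= 2834 / 0.03
= 94466.6667


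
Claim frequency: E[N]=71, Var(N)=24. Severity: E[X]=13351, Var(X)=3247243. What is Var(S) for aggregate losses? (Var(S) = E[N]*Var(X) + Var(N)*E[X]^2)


Var(S) = E[N]*Var(X) + Var(N)*E[X]^2
= 71*3247243 + 24*13351^2
= 230554253 + 4277980824
= 4.5085e+09


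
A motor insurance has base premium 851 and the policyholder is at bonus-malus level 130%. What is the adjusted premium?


adjusted = base * BM_level / 100
= 851 * 130 / 100
= 851 * 1.3
= 1106.3


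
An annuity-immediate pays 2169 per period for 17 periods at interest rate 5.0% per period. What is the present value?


PV = PMT * (1 - (1+i)^(-n)) / i
= 2169 * (1 - (1+0.05)^(-17)) / 0.05
= 2169 * (1 - 0.436297) / 0.05
= 2169 * 11.274066
= 24453.4497


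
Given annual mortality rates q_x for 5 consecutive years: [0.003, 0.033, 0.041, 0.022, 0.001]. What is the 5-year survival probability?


p_k = 1 - q_k for each year
Survival = product of (1 - q_k)
= 0.997 * 0.967 * 0.959 * 0.978 * 0.999
= 0.9033


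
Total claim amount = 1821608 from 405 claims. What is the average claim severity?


severity = total / number
= 1821608 / 405
= 4497.7975


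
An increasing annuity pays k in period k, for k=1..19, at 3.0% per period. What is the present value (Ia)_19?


(Ia)_n = sum_{k=1}^{n} k * v^k, v = 1/(1+i)
v = 0.970874
Sum computed term by term:
(Ia)_19 = 130.6026


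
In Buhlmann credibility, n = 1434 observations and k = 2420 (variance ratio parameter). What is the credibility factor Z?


Z = n / (n + k)
= 1434 / (1434 + 2420)
= 1434 / 3854
= 0.3721


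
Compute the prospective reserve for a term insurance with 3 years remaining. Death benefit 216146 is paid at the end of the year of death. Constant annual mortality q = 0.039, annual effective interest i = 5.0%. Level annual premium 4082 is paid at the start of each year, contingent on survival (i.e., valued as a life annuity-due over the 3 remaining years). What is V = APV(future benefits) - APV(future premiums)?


v = 1/(1+i) = 0.952381
APV(future benefits) per unit = sum_{k=0}^{2} k_p_x * q * v^(k+1) = 0.102251
APV(future benefits) = 216146 * 0.102251 = 22101.0429
Life annuity-due factor ä_{x:3} = sum_{k=0}^{2} k_p_x * v^k = 2.752899
APV(future premiums) = 4082 * 2.752899 = 11237.3332
V = 22101.0429 - 11237.3332
= 10863.7097


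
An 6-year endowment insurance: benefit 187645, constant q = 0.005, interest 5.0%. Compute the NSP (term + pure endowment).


Term component = 4706.3599
Pure endowment = 6_p_x * v^6 * benefit = 0.970373 * 0.746215 * 187645 = 135875.0406
NSP = 140581.4005


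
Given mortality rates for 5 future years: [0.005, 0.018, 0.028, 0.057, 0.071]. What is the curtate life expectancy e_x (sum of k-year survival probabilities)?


e_x = sum_{k=1}^{n} k_p_x
k_p_x values:
  1_p_x = 0.995
  2_p_x = 0.97709
  3_p_x = 0.949731
  4_p_x = 0.895597
  5_p_x = 0.832009
e_x = 4.6494


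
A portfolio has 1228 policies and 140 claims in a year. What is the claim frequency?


frequency = claims / policies
= 140 / 1228
= 0.114


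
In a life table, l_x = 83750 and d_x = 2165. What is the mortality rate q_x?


q_x = d_x / l_x
= 2165 / 83750
= 0.0259


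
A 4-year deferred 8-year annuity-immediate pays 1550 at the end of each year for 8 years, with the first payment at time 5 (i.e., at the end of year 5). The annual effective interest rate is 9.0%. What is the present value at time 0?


PV at time 4 of the 8-year annuity-immediate:
a_n = 1550 * (1-(1+0.09)^(-8))/0.09 = 8578.9696
Discount back 4 years to time 0:
PV = 8578.9696 * (1+0.09)^(-4)
= 8578.9696 * 0.708425
= 6077.5584


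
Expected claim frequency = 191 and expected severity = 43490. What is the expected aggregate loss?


E[S] = E[N] * E[X]
= 191 * 43490
= 8.3066e+06


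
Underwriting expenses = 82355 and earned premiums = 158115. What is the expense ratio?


Expense ratio = expenses / premiums
= 82355 / 158115
= 0.5209


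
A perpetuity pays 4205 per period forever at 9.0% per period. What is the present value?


PV = PMT / i
= 4205 / 0.09
= 46722.2222


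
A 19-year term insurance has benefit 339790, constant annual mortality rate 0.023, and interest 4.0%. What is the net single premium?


NSP = benefit * sum_{k=0}^{n-1} k_p_x * q * v^(k+1)
With constant q=0.023, v=0.961538
Sum = 0.253714
NSP = 339790 * 0.253714
= 86209.4447


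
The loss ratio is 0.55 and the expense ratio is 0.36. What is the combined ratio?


Combined ratio = loss ratio + expense ratio
= 0.55 + 0.36
= 0.91


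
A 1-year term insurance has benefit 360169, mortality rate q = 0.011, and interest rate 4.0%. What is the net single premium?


NSP = benefit * q * v
v = 1/(1+i) = 0.961538
NSP = 360169 * 0.011 * 0.961538
= 3809.4798


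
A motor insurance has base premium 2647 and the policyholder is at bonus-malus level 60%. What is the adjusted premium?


adjusted = base * BM_level / 100
= 2647 * 60 / 100
= 2647 * 0.6
= 1588.2


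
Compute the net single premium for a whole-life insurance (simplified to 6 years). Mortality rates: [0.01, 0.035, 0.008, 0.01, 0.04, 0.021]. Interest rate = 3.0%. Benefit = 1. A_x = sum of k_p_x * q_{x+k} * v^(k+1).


v = 0.970874
Year 0: k_p_x=1.0, q=0.01, term=0.009709
Year 1: k_p_x=0.99, q=0.035, term=0.032661
Year 2: k_p_x=0.95535, q=0.008, term=0.006994
Year 3: k_p_x=0.947707, q=0.01, term=0.00842
Year 4: k_p_x=0.93823, q=0.04, term=0.032373
Year 5: k_p_x=0.900701, q=0.021, term=0.015841
A_x = 0.106


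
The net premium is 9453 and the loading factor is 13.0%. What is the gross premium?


Gross = net * (1 + loading)
= 9453 * (1 + 0.13)
= 9453 * 1.13
= 10681.89


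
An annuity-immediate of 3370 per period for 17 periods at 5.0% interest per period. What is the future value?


FV = PMT * ((1+i)^n - 1) / i
= 3370 * ((1.05)^17 - 1) / 0.05
= 3370 * (2.292018 - 1) / 0.05
= 87082.0346


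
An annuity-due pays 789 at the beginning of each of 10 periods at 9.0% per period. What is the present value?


PV_due = PMT * (1-(1+i)^(-n))/i * (1+i)
PV_immediate = 5063.5319
PV_due = 5063.5319 * 1.09
= 5519.2498


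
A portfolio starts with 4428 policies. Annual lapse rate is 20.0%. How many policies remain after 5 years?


remaining = initial * (1 - lapse)^years
= 4428 * (1 - 0.2)^5
= 4428 * 0.32768
= 1450.967


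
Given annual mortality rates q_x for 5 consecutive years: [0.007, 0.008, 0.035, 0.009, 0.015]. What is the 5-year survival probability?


p_k = 1 - q_k for each year
Survival = product of (1 - q_k)
= 0.993 * 0.992 * 0.965 * 0.991 * 0.985
= 0.9279


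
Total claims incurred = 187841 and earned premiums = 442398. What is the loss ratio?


Loss ratio = claims / premiums
= 187841 / 442398
= 0.4246


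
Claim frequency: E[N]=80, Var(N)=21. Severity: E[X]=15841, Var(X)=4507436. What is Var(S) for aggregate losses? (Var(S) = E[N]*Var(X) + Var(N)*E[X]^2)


Var(S) = E[N]*Var(X) + Var(N)*E[X]^2
= 80*4507436 + 21*15841^2
= 360594880 + 5269682901
= 5.6303e+09


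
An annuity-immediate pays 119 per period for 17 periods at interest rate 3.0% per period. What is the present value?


PV = PMT * (1 - (1+i)^(-n)) / i
= 119 * (1 - (1+0.03)^(-17)) / 0.03
= 119 * (1 - 0.605016) / 0.03
= 119 * 13.166118
= 1566.7681


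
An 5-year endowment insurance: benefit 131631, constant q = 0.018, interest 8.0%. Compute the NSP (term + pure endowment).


Term component = 9151.1264
Pure endowment = 5_p_x * v^5 * benefit = 0.913182 * 0.680583 * 131631 = 81808.2009
NSP = 90959.3273


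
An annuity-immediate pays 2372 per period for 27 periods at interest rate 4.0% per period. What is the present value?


PV = PMT * (1 - (1+i)^(-n)) / i
= 2372 * (1 - (1+0.04)^(-27)) / 0.04
= 2372 * (1 - 0.346817) / 0.04
= 2372 * 16.329586
= 38733.7774


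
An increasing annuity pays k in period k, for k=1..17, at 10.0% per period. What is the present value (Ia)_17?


(Ia)_n = sum_{k=1}^{n} k * v^k, v = 1/(1+i)
v = 0.909091
Sum computed term by term:
(Ia)_17 = 54.6035


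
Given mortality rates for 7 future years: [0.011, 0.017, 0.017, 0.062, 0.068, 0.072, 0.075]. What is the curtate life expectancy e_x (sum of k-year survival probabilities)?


e_x = sum_{k=1}^{n} k_p_x
k_p_x values:
  1_p_x = 0.989
  2_p_x = 0.972187
  3_p_x = 0.95566
  4_p_x = 0.896409
  5_p_x = 0.835453
  6_p_x = 0.7753
  7_p_x = 0.717153
e_x = 6.1412


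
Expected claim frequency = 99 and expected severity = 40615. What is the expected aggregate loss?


E[S] = E[N] * E[X]
= 99 * 40615
= 4.0209e+06


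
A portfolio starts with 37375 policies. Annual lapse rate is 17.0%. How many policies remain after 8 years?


remaining = initial * (1 - lapse)^years
= 37375 * (1 - 0.17)^8
= 37375 * 0.225229
= 8417.9422


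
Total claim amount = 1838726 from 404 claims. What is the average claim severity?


severity = total / number
= 1838726 / 404
= 4551.302


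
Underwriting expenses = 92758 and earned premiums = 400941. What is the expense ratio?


Expense ratio = expenses / premiums
= 92758 / 400941
= 0.2314


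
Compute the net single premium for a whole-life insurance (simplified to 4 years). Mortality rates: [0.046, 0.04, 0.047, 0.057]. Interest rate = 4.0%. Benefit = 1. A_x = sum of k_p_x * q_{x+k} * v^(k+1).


v = 0.961538
Year 0: k_p_x=1.0, q=0.046, term=0.044231
Year 1: k_p_x=0.954, q=0.04, term=0.035281
Year 2: k_p_x=0.91584, q=0.047, term=0.038266
Year 3: k_p_x=0.872796, q=0.057, term=0.042526
A_x = 0.1603


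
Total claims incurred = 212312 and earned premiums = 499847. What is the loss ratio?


Loss ratio = claims / premiums
= 212312 / 499847
= 0.4248


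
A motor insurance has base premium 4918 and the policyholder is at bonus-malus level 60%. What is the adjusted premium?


adjusted = base * BM_level / 100
= 4918 * 60 / 100
= 4918 * 0.6
= 2950.8


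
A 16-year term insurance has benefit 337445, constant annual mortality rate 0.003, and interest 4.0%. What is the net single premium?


NSP = benefit * sum_{k=0}^{n-1} k_p_x * q * v^(k+1)
With constant q=0.003, v=0.961538
Sum = 0.034266
NSP = 337445 * 0.034266
= 11563.0032


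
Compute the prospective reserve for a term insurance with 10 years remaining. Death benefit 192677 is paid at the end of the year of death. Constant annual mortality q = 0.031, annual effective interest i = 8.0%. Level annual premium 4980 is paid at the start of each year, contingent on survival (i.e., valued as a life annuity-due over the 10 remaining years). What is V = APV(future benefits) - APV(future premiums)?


v = 1/(1+i) = 0.925926
APV(future benefits) per unit = sum_{k=0}^{9} k_p_x * q * v^(k+1) = 0.184865
APV(future benefits) = 192677 * 0.184865 = 35619.1813
Life annuity-due factor ä_{x:10} = sum_{k=0}^{9} k_p_x * v^k = 6.440449
APV(future premiums) = 4980 * 6.440449 = 32073.4341
V = 35619.1813 - 32073.4341
= 3545.7472


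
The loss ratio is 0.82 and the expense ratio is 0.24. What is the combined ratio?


Combined ratio = loss ratio + expense ratio
= 0.82 + 0.24
= 1.06


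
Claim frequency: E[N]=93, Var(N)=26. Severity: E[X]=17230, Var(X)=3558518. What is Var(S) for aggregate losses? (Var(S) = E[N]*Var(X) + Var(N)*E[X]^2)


Var(S) = E[N]*Var(X) + Var(N)*E[X]^2
= 93*3558518 + 26*17230^2
= 330942174 + 7718695400
= 8.0496e+09


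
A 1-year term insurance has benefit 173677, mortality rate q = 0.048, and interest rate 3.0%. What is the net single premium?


NSP = benefit * q * v
v = 1/(1+i) = 0.970874
NSP = 173677 * 0.048 * 0.970874
= 8093.6854


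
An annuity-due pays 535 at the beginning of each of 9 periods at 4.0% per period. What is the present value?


PV_due = PMT * (1-(1+i)^(-n))/i * (1+i)
PV_immediate = 3977.9024
PV_due = 3977.9024 * 1.04
= 4137.0185


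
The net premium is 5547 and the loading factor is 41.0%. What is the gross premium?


Gross = net * (1 + loading)
= 5547 * (1 + 0.41)
= 5547 * 1.41
= 7821.27


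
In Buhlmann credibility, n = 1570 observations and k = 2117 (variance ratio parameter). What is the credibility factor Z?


Z = n / (n + k)
= 1570 / (1570 + 2117)
= 1570 / 3687
= 0.4258


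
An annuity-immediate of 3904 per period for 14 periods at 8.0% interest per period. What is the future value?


FV = PMT * ((1+i)^n - 1) / i
= 3904 * ((1.08)^14 - 1) / 0.08
= 3904 * (2.937194 - 1) / 0.08
= 94535.0489


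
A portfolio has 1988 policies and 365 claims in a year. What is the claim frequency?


frequency = claims / policies
= 365 / 1988
= 0.1836


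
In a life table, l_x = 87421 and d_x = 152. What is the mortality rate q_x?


q_x = d_x / l_x
= 152 / 87421
= 0.0017


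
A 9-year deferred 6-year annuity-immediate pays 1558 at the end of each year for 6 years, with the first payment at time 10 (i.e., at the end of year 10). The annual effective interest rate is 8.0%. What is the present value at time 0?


PV at time 9 of the 6-year annuity-immediate:
a_n = 1558 * (1-(1+0.08)^(-6))/0.08 = 7202.4465
Discount back 9 years to time 0:
PV = 7202.4465 * (1+0.08)^(-9)
= 7202.4465 * 0.500249
= 3603.0164


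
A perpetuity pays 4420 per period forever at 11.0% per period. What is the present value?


PV = PMT / i
= 4420 / 0.11
= 40181.8182


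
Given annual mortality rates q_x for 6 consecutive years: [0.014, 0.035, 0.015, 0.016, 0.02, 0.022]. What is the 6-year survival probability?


p_k = 1 - q_k for each year
Survival = product of (1 - q_k)
= 0.986 * 0.965 * 0.985 * 0.984 * 0.98 * 0.978
= 0.8839


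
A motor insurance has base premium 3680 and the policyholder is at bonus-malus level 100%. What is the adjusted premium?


adjusted = base * BM_level / 100
= 3680 * 100 / 100
= 3680 * 1.0
= 3680.0
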